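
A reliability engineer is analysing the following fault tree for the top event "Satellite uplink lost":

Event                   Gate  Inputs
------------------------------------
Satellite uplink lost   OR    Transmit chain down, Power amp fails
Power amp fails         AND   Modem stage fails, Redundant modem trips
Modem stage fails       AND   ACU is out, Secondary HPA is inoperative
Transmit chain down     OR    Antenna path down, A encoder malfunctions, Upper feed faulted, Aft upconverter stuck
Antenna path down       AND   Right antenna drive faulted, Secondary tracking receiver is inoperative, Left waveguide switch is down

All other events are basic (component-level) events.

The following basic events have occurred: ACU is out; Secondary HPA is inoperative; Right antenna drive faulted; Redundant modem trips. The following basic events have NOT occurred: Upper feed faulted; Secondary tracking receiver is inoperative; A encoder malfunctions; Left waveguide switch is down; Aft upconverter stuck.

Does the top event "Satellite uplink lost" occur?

Antenna path down [AND]: Right antenna drive faulted=occurs, Secondary tracking receiver is inoperative=not, Left waveguide switch is down=not → not all inputs occur → does not occur.
Transmit chain down [OR]: Antenna path down=not, A encoder malfunctions=not, Upper feed faulted=not, Aft upconverter stuck=not → no input occurs → does not occur.
Modem stage fails [AND]: ACU is out=occurs, Secondary HPA is inoperative=occurs → all inputs occur → occurs.
Power amp fails [AND]: Modem stage fails=occurs, Redundant modem trips=occurs → all inputs occur → occurs.
Satellite uplink lost [OR]: Transmit chain down=not, Power amp fails=occurs → at least one input occurs → occurs.

Yes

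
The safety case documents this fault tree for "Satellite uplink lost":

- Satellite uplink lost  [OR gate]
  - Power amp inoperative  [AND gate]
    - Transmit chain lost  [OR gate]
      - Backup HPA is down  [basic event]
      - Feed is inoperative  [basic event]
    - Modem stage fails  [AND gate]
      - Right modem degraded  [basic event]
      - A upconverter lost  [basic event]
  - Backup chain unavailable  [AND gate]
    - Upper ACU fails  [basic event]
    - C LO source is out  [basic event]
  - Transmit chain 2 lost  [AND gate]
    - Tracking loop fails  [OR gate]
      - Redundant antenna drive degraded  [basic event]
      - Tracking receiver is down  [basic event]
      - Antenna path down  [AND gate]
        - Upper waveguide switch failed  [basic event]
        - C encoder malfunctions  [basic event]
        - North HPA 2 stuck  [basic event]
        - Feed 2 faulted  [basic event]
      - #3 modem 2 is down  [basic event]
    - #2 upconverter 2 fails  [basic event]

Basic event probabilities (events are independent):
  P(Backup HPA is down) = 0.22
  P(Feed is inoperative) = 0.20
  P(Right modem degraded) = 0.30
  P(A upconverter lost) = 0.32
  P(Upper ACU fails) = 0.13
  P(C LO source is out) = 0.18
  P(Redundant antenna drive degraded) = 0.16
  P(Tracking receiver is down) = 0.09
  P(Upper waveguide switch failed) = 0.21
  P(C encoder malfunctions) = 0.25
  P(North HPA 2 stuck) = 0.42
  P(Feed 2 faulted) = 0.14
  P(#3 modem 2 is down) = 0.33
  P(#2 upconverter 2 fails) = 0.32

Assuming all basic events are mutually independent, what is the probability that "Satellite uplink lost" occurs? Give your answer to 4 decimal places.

0.2061

P(Transmit chain lost) [OR] = 1 − (1−0.22) × (1−0.20) = 0.376000
P(Modem stage fails) [AND] = 0.30 × 0.32 = 0.096000
P(Power amp inoperative) [AND] = 0.376000 × 0.096000 = 0.036096
P(Backup chain unavailable) [AND] = 0.13 × 0.18 = 0.023400
P(Antenna path down) [AND] = 0.21 × 0.25 × 0.42 × 0.14 = 0.003087
P(Tracking loop fails) [OR] = 1 − (1−0.16) × (1−0.09) × (1−0.003087) × (1−0.33) = 0.489433
P(Transmit chain 2 lost) [AND] = 0.489433 × 0.32 = 0.156619
P(Satellite uplink lost) [OR] = 1 − (1−0.036096) × (1−0.023400) × (1−0.156619) = 0.206084
Rounded to 4 decimal places: P(Satellite uplink lost) ≈ 0.2061.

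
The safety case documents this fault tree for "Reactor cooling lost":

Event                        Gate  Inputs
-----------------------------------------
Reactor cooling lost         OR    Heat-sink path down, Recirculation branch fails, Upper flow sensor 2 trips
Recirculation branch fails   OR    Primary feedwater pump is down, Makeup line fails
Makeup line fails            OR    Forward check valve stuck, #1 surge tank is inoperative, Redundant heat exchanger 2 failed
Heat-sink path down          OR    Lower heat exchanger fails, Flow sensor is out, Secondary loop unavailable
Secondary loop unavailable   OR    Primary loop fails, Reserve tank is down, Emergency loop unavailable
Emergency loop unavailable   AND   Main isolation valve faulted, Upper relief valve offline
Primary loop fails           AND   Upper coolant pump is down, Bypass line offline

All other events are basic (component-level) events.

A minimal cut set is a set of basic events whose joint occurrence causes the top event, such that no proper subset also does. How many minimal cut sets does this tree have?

10

Primary loop fails [AND]: one cut set from each child combined → 1 × 1 = 1 cut set(s).
Emergency loop unavailable [AND]: one cut set from each child combined → 1 × 1 = 1 cut set(s).
Secondary loop unavailable [OR]: union of children's cut sets → 3 cut set(s).
Heat-sink path down [OR]: union of children's cut sets → 5 cut set(s).
Makeup line fails [OR]: union of children's cut sets → 3 cut set(s).
Recirculation branch fails [OR]: union of children's cut sets → 4 cut set(s).
Reactor cooling lost [OR]: union of children's cut sets → 10 cut set(s).
Minimal cut sets: {Lower heat exchanger fails}; {Flow sensor is out}; {Bypass line offline, Upper coolant pump is down}; {Reserve tank is down}; {Main isolation valve faulted, Upper relief valve offline}; {Primary feedwater pump is down}; {Forward check valve stuck}; {#1 surge tank is inoperative}; {Redundant heat exchanger 2 failed}; {Upper flow sensor 2 trips}.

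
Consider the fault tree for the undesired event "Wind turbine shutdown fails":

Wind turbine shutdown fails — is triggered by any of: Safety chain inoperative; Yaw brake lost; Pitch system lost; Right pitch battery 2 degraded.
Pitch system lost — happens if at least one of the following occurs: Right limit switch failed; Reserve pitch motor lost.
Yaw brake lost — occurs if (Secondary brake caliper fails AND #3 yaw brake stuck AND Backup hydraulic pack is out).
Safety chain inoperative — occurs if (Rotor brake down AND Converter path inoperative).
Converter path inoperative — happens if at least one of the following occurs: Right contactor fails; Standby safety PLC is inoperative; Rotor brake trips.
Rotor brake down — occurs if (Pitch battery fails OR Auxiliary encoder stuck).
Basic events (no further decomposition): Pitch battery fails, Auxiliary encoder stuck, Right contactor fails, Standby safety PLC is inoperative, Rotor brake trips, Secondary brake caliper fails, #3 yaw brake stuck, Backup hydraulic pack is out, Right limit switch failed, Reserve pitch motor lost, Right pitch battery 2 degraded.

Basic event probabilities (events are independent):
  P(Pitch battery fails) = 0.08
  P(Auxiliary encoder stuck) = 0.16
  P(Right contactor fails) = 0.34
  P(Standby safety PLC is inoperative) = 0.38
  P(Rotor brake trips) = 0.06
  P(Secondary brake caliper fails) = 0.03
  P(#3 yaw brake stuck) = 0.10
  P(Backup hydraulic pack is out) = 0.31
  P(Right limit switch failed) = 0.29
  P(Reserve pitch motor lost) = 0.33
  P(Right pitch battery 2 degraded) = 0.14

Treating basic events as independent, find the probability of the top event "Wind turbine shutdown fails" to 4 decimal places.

0.6484

P(Rotor brake down) [OR] = 1 − (1−0.08) × (1−0.16) = 0.227200
P(Converter path inoperative) [OR] = 1 − (1−0.34) × (1−0.38) × (1−0.06) = 0.615352
P(Safety chain inoperative) [AND] = 0.227200 × 0.615352 = 0.139808
P(Yaw brake lost) [AND] = 0.03 × 0.10 × 0.31 = 0.000930
P(Pitch system lost) [OR] = 1 − (1−0.29) × (1−0.33) = 0.524300
P(Wind turbine shutdown fails) [OR] = 1 − (1−0.139808) × (1−0.000930) × (1−0.524300) × (1−0.14) = 0.648421
Rounded to 4 decimal places: P(Wind turbine shutdown fails) ≈ 0.6484.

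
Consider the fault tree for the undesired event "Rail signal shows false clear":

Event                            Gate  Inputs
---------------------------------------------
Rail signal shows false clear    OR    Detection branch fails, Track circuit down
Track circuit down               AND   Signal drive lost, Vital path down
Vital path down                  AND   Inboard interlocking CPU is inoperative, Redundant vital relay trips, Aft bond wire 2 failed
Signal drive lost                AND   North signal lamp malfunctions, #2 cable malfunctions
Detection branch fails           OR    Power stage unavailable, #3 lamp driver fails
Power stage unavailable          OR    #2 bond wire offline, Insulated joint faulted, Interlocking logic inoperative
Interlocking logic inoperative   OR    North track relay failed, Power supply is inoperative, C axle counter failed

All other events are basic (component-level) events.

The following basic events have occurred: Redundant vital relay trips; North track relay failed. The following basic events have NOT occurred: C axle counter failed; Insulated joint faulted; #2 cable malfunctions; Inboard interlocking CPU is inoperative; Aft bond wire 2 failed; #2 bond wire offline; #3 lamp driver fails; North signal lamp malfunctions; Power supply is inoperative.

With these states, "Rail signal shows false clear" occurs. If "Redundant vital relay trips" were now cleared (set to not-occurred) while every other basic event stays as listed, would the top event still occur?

Yes

Counterfactual: set "Redundant vital relay trips" to not occurred.
Interlocking logic inoperative [OR]: North track relay failed=occurs, Power supply is inoperative=not, C axle counter failed=not → at least one input occurs → occurs.
Power stage unavailable [OR]: #2 bond wire offline=not, Insulated joint faulted=not, Interlocking logic inoperative=occurs → at least one input occurs → occurs.
Detection branch fails [OR]: Power stage unavailable=occurs, #3 lamp driver fails=not → at least one input occurs → occurs.
Signal drive lost [AND]: North signal lamp malfunctions=not, #2 cable malfunctions=not → not all inputs occur → does not occur.
Vital path down [AND]: Inboard interlocking CPU is inoperative=not, Redundant vital relay trips=not, Aft bond wire 2 failed=not → not all inputs occur → does not occur.
Track circuit down [AND]: Signal drive lost=not, Vital path down=not → not all inputs occur → does not occur.
Rail signal shows false clear [OR]: Detection branch fails=occurs, Track circuit down=not → at least one input occurs → occurs.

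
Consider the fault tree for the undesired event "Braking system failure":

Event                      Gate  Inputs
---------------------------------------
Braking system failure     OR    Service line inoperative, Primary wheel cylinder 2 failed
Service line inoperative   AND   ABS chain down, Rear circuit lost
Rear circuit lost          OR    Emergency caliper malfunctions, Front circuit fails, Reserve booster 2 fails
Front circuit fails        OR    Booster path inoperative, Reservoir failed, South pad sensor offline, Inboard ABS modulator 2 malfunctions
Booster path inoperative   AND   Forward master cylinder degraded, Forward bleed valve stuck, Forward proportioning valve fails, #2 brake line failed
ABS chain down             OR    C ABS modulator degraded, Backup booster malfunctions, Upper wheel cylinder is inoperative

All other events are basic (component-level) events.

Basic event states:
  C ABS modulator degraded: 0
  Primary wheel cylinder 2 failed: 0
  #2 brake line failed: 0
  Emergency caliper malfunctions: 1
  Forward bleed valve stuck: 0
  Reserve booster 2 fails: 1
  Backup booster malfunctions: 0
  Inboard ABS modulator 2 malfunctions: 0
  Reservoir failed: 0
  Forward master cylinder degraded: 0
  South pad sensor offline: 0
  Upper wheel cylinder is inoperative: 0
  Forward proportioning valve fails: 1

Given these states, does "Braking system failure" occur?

No

ABS chain down [OR]: C ABS modulator degraded=not, Backup booster malfunctions=not, Upper wheel cylinder is inoperative=not → no input occurs → does not occur.
Booster path inoperative [AND]: Forward master cylinder degraded=not, Forward bleed valve stuck=not, Forward proportioning valve fails=occurs, #2 brake line failed=not → not all inputs occur → does not occur.
Front circuit fails [OR]: Booster path inoperative=not, Reservoir failed=not, South pad sensor offline=not, Inboard ABS modulator 2 malfunctions=not → no input occurs → does not occur.
Rear circuit lost [OR]: Emergency caliper malfunctions=occurs, Front circuit fails=not, Reserve booster 2 fails=occurs → at least one input occurs → occurs.
Service line inoperative [AND]: ABS chain down=not, Rear circuit lost=occurs → not all inputs occur → does not occur.
Braking system failure [OR]: Service line inoperative=not, Primary wheel cylinder 2 failed=not → no input occurs → does not occur.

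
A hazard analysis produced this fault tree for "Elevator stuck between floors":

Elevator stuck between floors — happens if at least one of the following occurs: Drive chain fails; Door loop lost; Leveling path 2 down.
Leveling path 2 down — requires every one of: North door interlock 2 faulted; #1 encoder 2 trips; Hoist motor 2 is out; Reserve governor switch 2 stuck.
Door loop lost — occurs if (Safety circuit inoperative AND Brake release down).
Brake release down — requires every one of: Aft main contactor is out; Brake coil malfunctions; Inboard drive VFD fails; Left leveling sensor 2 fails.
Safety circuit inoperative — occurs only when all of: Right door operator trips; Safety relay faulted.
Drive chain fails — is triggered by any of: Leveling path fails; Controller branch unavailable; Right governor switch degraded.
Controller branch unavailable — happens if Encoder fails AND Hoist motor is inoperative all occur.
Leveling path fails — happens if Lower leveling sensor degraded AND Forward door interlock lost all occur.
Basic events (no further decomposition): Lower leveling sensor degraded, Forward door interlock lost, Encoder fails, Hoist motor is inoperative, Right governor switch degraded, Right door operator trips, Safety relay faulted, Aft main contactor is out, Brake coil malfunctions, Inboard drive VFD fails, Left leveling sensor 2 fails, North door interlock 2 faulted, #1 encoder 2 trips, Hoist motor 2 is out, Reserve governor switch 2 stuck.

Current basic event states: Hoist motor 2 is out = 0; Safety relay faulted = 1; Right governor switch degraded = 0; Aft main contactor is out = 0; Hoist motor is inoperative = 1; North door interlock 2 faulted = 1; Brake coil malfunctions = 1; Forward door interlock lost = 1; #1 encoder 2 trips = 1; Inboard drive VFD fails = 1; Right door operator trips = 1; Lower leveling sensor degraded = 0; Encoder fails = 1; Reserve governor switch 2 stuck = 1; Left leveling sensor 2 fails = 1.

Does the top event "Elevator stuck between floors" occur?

Leveling path fails [AND]: Lower leveling sensor degraded=not, Forward door interlock lost=occurs → not all inputs occur → does not occur.
Controller branch unavailable [AND]: Encoder fails=occurs, Hoist motor is inoperative=occurs → all inputs occur → occurs.
Drive chain fails [OR]: Leveling path fails=not, Controller branch unavailable=occurs, Right governor switch degraded=not → at least one input occurs → occurs.
Safety circuit inoperative [AND]: Right door operator trips=occurs, Safety relay faulted=occurs → all inputs occur → occurs.
Brake release down [AND]: Aft main contactor is out=not, Brake coil malfunctions=occurs, Inboard drive VFD fails=occurs, Left leveling sensor 2 fails=occurs → not all inputs occur → does not occur.
Door loop lost [AND]: Safety circuit inoperative=occurs, Brake release down=not → not all inputs occur → does not occur.
Leveling path 2 down [AND]: North door interlock 2 faulted=occurs, #1 encoder 2 trips=occurs, Hoist motor 2 is out=not, Reserve governor switch 2 stuck=occurs → not all inputs occur → does not occur.
Elevator stuck between floors [OR]: Drive chain fails=occurs, Door loop lost=not, Leveling path 2 down=not → at least one input occurs → occurs.

Yes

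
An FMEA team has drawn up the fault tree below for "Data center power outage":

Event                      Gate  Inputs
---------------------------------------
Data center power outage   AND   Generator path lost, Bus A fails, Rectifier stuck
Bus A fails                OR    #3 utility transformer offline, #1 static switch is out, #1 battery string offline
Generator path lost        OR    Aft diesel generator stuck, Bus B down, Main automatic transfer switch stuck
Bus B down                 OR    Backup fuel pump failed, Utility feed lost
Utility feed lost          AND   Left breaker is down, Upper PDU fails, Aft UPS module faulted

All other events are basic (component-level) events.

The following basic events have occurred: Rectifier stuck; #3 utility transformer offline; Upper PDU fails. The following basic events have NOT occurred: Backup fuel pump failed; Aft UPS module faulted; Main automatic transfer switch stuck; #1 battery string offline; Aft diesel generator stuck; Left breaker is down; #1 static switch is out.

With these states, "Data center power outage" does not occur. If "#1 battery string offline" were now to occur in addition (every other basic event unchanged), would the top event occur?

Counterfactual: set "#1 battery string offline" to occurred.
Utility feed lost [AND]: Left breaker is down=not, Upper PDU fails=occurs, Aft UPS module faulted=not → not all inputs occur → does not occur.
Bus B down [OR]: Backup fuel pump failed=not, Utility feed lost=not → no input occurs → does not occur.
Generator path lost [OR]: Aft diesel generator stuck=not, Bus B down=not, Main automatic transfer switch stuck=not → no input occurs → does not occur.
Bus A fails [OR]: #3 utility transformer offline=occurs, #1 static switch is out=not, #1 battery string offline=occurs → at least one input occurs → occurs.
Data center power outage [AND]: Generator path lost=not, Bus A fails=occurs, Rectifier stuck=occurs → not all inputs occur → does not occur.

No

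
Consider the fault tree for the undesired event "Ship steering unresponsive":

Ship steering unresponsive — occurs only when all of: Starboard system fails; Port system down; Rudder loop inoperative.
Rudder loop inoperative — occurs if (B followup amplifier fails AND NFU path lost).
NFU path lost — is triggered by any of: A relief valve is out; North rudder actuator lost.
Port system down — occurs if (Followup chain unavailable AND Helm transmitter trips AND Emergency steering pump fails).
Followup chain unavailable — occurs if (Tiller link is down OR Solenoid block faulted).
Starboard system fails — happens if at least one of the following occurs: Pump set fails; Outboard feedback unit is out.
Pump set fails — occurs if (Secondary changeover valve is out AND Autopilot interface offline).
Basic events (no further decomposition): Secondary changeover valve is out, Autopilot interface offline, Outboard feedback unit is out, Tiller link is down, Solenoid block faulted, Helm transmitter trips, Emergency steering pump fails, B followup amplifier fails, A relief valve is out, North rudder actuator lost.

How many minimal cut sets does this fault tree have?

Pump set fails [AND]: one cut set from each child combined → 1 × 1 = 1 cut set(s).
Starboard system fails [OR]: union of children's cut sets → 2 cut set(s).
Followup chain unavailable [OR]: union of children's cut sets → 2 cut set(s).
Port system down [AND]: one cut set from each child combined → 2 × 1 × 1 = 2 cut set(s).
NFU path lost [OR]: union of children's cut sets → 2 cut set(s).
Rudder loop inoperative [AND]: one cut set from each child combined → 1 × 2 = 2 cut set(s).
Ship steering unresponsive [AND]: one cut set from each child combined → 2 × 2 × 2 = 8 cut set(s).
Minimal cut sets: {A relief valve is out, Autopilot interface offline, B followup amplifier fails, Emergency steering pump fails, Helm transmitter trips, Secondary changeover valve is out, Tiller link is down}; {Autopilot interface offline, B followup amplifier fails, Emergency steering pump fails, Helm transmitter trips, North rudder actuator lost, Secondary changeover valve is out, Tiller link is down}; {A relief valve is out, Autopilot interface offline, B followup amplifier fails, Emergency steering pump fails, Helm transmitter trips, Secondary changeover valve is out, Solenoid block faulted}; {Autopilot interface offline, B followup amplifier fails, Emergency steering pump fails, Helm transmitter trips, North rudder actuator lost, Secondary changeover valve is out, Solenoid block faulted}; {A relief valve is out, B followup amplifier fails, Emergency steering pump fails, Helm transmitter trips, Outboard feedback unit is out, Tiller link is down}; {B followup amplifier fails, Emergency steering pump fails, Helm transmitter trips, North rudder actuator lost, Outboard feedback unit is out, Tiller link is down}; {A relief valve is out, B followup amplifier fails, Emergency steering pump fails, Helm transmitter trips, Outboard feedback unit is out, Solenoid block faulted}; {B followup amplifier fails, Emergency steering pump fails, Helm transmitter trips, North rudder actuator lost, Outboard feedback unit is out, Solenoid block faulted}.

8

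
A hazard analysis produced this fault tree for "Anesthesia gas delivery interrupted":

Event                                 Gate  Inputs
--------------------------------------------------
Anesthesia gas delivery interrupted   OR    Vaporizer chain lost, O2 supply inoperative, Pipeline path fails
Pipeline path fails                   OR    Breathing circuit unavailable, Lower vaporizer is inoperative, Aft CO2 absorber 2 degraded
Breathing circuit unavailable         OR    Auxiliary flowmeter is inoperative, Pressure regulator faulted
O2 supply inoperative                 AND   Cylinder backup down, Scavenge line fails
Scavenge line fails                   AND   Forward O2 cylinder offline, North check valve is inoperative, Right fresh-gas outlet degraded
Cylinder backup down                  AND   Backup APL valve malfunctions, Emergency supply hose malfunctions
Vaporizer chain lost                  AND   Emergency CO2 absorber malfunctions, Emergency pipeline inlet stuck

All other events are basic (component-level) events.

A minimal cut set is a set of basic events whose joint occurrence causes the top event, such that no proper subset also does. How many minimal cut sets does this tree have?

6

Vaporizer chain lost [AND]: one cut set from each child combined → 1 × 1 = 1 cut set(s).
Cylinder backup down [AND]: one cut set from each child combined → 1 × 1 = 1 cut set(s).
Scavenge line fails [AND]: one cut set from each child combined → 1 × 1 × 1 = 1 cut set(s).
O2 supply inoperative [AND]: one cut set from each child combined → 1 × 1 = 1 cut set(s).
Breathing circuit unavailable [OR]: union of children's cut sets → 2 cut set(s).
Pipeline path fails [OR]: union of children's cut sets → 4 cut set(s).
Anesthesia gas delivery interrupted [OR]: union of children's cut sets → 6 cut set(s).
Minimal cut sets: {Emergency CO2 absorber malfunctions, Emergency pipeline inlet stuck}; {Backup APL valve malfunctions, Emergency supply hose malfunctions, Forward O2 cylinder offline, North check valve is inoperative, Right fresh-gas outlet degraded}; {Auxiliary flowmeter is inoperative}; {Pressure regulator faulted}; {Lower vaporizer is inoperative}; {Aft CO2 absorber 2 degraded}.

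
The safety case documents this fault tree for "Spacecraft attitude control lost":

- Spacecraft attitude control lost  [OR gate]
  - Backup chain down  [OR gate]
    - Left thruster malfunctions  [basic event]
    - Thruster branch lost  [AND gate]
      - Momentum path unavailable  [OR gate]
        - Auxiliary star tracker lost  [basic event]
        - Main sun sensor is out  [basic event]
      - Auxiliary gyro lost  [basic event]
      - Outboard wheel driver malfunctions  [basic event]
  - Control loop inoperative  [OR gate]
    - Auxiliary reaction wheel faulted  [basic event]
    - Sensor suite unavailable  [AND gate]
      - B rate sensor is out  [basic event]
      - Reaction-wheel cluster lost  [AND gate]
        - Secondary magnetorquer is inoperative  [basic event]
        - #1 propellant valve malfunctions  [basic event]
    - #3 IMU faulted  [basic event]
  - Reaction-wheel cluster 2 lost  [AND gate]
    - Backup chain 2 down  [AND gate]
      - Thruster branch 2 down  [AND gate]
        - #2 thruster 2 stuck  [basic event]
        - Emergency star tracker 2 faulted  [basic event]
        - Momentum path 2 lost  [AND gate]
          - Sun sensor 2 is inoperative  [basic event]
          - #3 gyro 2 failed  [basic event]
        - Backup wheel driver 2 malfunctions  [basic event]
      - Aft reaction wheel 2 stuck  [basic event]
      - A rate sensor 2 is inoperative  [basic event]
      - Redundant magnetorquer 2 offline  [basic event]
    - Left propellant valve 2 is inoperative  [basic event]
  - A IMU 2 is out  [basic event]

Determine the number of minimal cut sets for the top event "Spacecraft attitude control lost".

8

Momentum path unavailable [OR]: union of children's cut sets → 2 cut set(s).
Thruster branch lost [AND]: one cut set from each child combined → 2 × 1 × 1 = 2 cut set(s).
Backup chain down [OR]: union of children's cut sets → 3 cut set(s).
Reaction-wheel cluster lost [AND]: one cut set from each child combined → 1 × 1 = 1 cut set(s).
Sensor suite unavailable [AND]: one cut set from each child combined → 1 × 1 = 1 cut set(s).
Control loop inoperative [OR]: union of children's cut sets → 3 cut set(s).
Momentum path 2 lost [AND]: one cut set from each child combined → 1 × 1 = 1 cut set(s).
Thruster branch 2 down [AND]: one cut set from each child combined → 1 × 1 × 1 × 1 = 1 cut set(s).
Backup chain 2 down [AND]: one cut set from each child combined → 1 × 1 × 1 × 1 = 1 cut set(s).
Reaction-wheel cluster 2 lost [AND]: one cut set from each child combined → 1 × 1 = 1 cut set(s).
Spacecraft attitude control lost [OR]: union of children's cut sets → 8 cut set(s).
Minimal cut sets: {Left thruster malfunctions}; {Auxiliary gyro lost, Auxiliary star tracker lost, Outboard wheel driver malfunctions}; {Auxiliary gyro lost, Main sun sensor is out, Outboard wheel driver malfunctions}; {Auxiliary reaction wheel faulted}; {#1 propellant valve malfunctions, B rate sensor is out, Secondary magnetorquer is inoperative}; {#3 IMU faulted}; {#2 thruster 2 stuck, #3 gyro 2 failed, A rate sensor 2 is inoperative, Aft reaction wheel 2 stuck, Backup wheel driver 2 malfunctions, Emergency star tracker 2 faulted, Left propellant valve 2 is inoperative, Redundant magnetorquer 2 offline, Sun sensor 2 is inoperative}; {A IMU 2 is out}.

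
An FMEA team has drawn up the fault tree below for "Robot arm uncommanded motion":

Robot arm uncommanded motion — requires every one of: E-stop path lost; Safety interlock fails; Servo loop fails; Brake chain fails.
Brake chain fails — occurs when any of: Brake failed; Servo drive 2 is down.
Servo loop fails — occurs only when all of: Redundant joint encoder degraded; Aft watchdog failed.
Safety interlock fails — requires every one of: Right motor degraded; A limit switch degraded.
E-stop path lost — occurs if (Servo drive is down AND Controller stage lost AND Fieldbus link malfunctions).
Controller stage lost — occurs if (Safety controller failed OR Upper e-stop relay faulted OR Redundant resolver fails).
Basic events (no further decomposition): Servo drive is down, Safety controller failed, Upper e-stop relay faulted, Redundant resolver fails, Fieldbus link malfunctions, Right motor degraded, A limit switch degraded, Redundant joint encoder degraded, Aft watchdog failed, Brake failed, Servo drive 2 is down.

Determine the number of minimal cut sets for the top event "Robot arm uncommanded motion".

6

Controller stage lost [OR]: union of children's cut sets → 3 cut set(s).
E-stop path lost [AND]: one cut set from each child combined → 1 × 3 × 1 = 3 cut set(s).
Safety interlock fails [AND]: one cut set from each child combined → 1 × 1 = 1 cut set(s).
Servo loop fails [AND]: one cut set from each child combined → 1 × 1 = 1 cut set(s).
Brake chain fails [OR]: union of children's cut sets → 2 cut set(s).
Robot arm uncommanded motion [AND]: one cut set from each child combined → 3 × 1 × 1 × 2 = 6 cut set(s).
Minimal cut sets: {A limit switch degraded, Aft watchdog failed, Brake failed, Fieldbus link malfunctions, Redundant joint encoder degraded, Right motor degraded, Safety controller failed, Servo drive is down}; {A limit switch degraded, Aft watchdog failed, Fieldbus link malfunctions, Redundant joint encoder degraded, Right motor degraded, Safety controller failed, Servo drive 2 is down, Servo drive is down}; {A limit switch degraded, Aft watchdog failed, Brake failed, Fieldbus link malfunctions, Redundant joint encoder degraded, Right motor degraded, Servo drive is down, Upper e-stop relay faulted}; {A limit switch degraded, Aft watchdog failed, Fieldbus link malfunctions, Redundant joint encoder degraded, Right motor degraded, Servo drive 2 is down, Servo drive is down, Upper e-stop relay faulted}; {A limit switch degraded, Aft watchdog failed, Brake failed, Fieldbus link malfunctions, Redundant joint encoder degraded, Redundant resolver fails, Right motor degraded, Servo drive is down}; {A limit switch degraded, Aft watchdog failed, Fieldbus link malfunctions, Redundant joint encoder degraded, Redundant resolver fails, Right motor degraded, Servo drive 2 is down, Servo drive is down}.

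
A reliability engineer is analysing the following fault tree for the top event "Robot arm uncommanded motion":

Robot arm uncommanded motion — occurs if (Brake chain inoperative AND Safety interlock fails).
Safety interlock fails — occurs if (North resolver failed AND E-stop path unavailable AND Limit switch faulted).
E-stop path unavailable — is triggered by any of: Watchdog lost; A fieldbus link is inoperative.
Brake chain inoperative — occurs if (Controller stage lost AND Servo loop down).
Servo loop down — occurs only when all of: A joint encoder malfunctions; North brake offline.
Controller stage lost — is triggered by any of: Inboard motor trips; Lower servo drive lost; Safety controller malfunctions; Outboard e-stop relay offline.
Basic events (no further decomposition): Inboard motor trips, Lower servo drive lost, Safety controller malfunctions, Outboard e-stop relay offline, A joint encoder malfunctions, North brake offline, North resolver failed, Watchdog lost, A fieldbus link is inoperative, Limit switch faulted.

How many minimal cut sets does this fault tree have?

8

Controller stage lost [OR]: union of children's cut sets → 4 cut set(s).
Servo loop down [AND]: one cut set from each child combined → 1 × 1 = 1 cut set(s).
Brake chain inoperative [AND]: one cut set from each child combined → 4 × 1 = 4 cut set(s).
E-stop path unavailable [OR]: union of children's cut sets → 2 cut set(s).
Safety interlock fails [AND]: one cut set from each child combined → 1 × 2 × 1 = 2 cut set(s).
Robot arm uncommanded motion [AND]: one cut set from each child combined → 4 × 2 = 8 cut set(s).
Minimal cut sets: {A joint encoder malfunctions, Inboard motor trips, Limit switch faulted, North brake offline, North resolver failed, Watchdog lost}; {A fieldbus link is inoperative, A joint encoder malfunctions, Inboard motor trips, Limit switch faulted, North brake offline, North resolver failed}; {A joint encoder malfunctions, Limit switch faulted, Lower servo drive lost, North brake offline, North resolver failed, Watchdog lost}; {A fieldbus link is inoperative, A joint encoder malfunctions, Limit switch faulted, Lower servo drive lost, North brake offline, North resolver failed}; {A joint encoder malfunctions, Limit switch faulted, North brake offline, North resolver failed, Safety controller malfunctions, Watchdog lost}; {A fieldbus link is inoperative, A joint encoder malfunctions, Limit switch faulted, North brake offline, North resolver failed, Safety controller malfunctions}; {A joint encoder malfunctions, Limit switch faulted, North brake offline, North resolver failed, Outboard e-stop relay offline, Watchdog lost}; {A fieldbus link is inoperative, A joint encoder malfunctions, Limit switch faulted, North brake offline, North resolver failed, Outboard e-stop relay offline}.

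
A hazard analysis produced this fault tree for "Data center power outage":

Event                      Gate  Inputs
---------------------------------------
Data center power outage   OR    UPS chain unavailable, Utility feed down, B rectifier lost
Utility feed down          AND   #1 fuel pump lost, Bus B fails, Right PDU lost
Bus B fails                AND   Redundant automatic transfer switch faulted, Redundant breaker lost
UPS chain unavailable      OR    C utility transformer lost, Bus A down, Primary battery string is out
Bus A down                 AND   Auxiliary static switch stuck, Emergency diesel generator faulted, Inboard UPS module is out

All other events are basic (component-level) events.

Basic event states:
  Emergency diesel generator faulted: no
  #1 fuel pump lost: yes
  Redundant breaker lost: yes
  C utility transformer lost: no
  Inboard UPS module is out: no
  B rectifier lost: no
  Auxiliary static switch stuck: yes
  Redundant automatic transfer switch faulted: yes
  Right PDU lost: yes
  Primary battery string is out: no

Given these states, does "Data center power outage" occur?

Bus A down [AND]: Auxiliary static switch stuck=occurs, Emergency diesel generator faulted=not, Inboard UPS module is out=not → not all inputs occur → does not occur.
UPS chain unavailable [OR]: C utility transformer lost=not, Bus A down=not, Primary battery string is out=not → no input occurs → does not occur.
Bus B fails [AND]: Redundant automatic transfer switch faulted=occurs, Redundant breaker lost=occurs → all inputs occur → occurs.
Utility feed down [AND]: #1 fuel pump lost=occurs, Bus B fails=occurs, Right PDU lost=occurs → all inputs occur → occurs.
Data center power outage [OR]: UPS chain unavailable=not, Utility feed down=occurs, B rectifier lost=not → at least one input occurs → occurs.

Yes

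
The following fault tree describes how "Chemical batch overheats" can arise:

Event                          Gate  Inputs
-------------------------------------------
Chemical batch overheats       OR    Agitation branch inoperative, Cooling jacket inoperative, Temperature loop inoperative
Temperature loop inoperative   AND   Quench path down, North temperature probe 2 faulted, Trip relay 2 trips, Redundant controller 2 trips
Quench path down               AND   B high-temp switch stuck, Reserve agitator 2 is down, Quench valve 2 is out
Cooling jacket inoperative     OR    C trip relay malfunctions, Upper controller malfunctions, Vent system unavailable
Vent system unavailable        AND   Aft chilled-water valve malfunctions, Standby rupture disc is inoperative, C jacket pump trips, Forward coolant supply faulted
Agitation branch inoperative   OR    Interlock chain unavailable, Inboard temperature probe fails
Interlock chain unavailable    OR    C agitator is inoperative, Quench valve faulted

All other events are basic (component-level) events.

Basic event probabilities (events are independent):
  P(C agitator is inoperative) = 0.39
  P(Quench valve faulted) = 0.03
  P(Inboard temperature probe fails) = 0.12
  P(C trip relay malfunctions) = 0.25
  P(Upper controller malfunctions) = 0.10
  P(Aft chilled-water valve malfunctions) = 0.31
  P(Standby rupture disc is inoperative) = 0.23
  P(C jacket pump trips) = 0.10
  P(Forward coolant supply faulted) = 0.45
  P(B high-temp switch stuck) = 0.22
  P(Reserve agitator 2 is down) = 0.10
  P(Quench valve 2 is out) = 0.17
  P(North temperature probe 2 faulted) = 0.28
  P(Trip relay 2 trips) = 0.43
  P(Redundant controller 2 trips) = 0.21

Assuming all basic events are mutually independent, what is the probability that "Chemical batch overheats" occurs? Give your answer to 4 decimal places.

0.6497

P(Interlock chain unavailable) [OR] = 1 − (1−0.39) × (1−0.03) = 0.408300
P(Agitation branch inoperative) [OR] = 1 − (1−0.408300) × (1−0.12) = 0.479304
P(Vent system unavailable) [AND] = 0.31 × 0.23 × 0.10 × 0.45 = 0.003209
P(Cooling jacket inoperative) [OR] = 1 − (1−0.25) × (1−0.10) × (1−0.003209) = 0.327166
P(Quench path down) [AND] = 0.22 × 0.10 × 0.17 = 0.003740
P(Temperature loop inoperative) [AND] = 0.003740 × 0.28 × 0.43 × 0.21 = 0.000095
P(Chemical batch overheats) [OR] = 1 − (1−0.479304) × (1−0.327166) × (1−0.000095) = 0.649691
Rounded to 4 decimal places: P(Chemical batch overheats) ≈ 0.6497.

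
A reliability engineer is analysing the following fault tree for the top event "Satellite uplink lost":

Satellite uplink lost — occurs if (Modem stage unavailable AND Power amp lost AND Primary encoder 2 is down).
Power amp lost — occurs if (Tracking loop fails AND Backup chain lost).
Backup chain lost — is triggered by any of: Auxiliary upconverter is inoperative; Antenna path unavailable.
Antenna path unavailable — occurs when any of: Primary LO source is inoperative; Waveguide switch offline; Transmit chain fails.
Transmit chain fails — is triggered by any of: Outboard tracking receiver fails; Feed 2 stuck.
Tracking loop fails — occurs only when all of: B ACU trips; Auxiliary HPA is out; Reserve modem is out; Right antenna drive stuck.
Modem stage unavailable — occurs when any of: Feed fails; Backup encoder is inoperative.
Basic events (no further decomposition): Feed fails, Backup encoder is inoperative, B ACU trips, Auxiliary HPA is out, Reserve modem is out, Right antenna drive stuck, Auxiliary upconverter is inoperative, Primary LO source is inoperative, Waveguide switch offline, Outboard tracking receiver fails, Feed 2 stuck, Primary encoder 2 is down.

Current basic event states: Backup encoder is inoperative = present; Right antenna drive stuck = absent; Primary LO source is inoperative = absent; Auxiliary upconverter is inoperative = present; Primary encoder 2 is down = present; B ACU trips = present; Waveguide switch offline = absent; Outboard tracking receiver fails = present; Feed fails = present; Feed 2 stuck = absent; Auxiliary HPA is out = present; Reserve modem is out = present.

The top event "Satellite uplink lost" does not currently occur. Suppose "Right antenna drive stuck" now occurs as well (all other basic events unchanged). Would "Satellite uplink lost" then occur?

Counterfactual: set "Right antenna drive stuck" to occurred.
Modem stage unavailable [OR]: Feed fails=occurs, Backup encoder is inoperative=occurs → at least one input occurs → occurs.
Tracking loop fails [AND]: B ACU trips=occurs, Auxiliary HPA is out=occurs, Reserve modem is out=occurs, Right antenna drive stuck=occurs → all inputs occur → occurs.
Transmit chain fails [OR]: Outboard tracking receiver fails=occurs, Feed 2 stuck=not → at least one input occurs → occurs.
Antenna path unavailable [OR]: Primary LO source is inoperative=not, Waveguide switch offline=not, Transmit chain fails=occurs → at least one input occurs → occurs.
Backup chain lost [OR]: Auxiliary upconverter is inoperative=occurs, Antenna path unavailable=occurs → at least one input occurs → occurs.
Power amp lost [AND]: Tracking loop fails=occurs, Backup chain lost=occurs → all inputs occur → occurs.
Satellite uplink lost [AND]: Modem stage unavailable=occurs, Power amp lost=occurs, Primary encoder 2 is down=occurs → all inputs occur → occurs.

Yes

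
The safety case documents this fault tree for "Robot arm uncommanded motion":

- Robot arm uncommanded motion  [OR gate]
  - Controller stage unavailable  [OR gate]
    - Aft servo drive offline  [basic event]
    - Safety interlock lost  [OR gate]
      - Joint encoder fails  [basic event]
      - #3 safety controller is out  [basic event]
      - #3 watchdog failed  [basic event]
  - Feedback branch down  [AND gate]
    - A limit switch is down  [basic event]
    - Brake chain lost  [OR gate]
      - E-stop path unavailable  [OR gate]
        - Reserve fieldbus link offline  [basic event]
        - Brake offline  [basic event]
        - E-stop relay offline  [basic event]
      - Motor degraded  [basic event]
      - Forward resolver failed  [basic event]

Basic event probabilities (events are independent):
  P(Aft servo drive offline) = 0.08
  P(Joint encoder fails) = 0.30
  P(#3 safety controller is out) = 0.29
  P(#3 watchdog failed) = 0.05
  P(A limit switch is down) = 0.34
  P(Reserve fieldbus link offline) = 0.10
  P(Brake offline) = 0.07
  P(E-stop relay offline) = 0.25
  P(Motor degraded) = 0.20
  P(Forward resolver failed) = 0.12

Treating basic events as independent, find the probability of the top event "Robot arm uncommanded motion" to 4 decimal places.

0.6480

P(Safety interlock lost) [OR] = 1 − (1−0.30) × (1−0.29) × (1−0.05) = 0.527850
P(Controller stage unavailable) [OR] = 1 − (1−0.08) × (1−0.527850) = 0.565622
P(E-stop path unavailable) [OR] = 1 − (1−0.10) × (1−0.07) × (1−0.25) = 0.372250
P(Brake chain lost) [OR] = 1 − (1−0.372250) × (1−0.20) × (1−0.12) = 0.558064
P(Feedback branch down) [AND] = 0.34 × 0.558064 = 0.189742
P(Robot arm uncommanded motion) [OR] = 1 − (1−0.565622) × (1−0.189742) = 0.648042
Rounded to 4 decimal places: P(Robot arm uncommanded motion) ≈ 0.6480.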